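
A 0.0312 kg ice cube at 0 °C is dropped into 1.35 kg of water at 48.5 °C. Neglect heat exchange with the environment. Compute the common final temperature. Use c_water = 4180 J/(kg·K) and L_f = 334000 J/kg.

Taking heat into each body as positive, Σ m c ΔT = 0:
fusion: m_ice L_f = 0.0312×334000 = 10421; warm the meltwater: 130.42 T; water cools: 1.35×4180×(T − 48.5) = 5643(T − 48.5)
5773.4 T = 273686 − 10421 = 263265
T ≈ 45.60 °C. Since T > 0 °C, the all-ice-melts assumption holds.

T_f ≈ 45.6 °C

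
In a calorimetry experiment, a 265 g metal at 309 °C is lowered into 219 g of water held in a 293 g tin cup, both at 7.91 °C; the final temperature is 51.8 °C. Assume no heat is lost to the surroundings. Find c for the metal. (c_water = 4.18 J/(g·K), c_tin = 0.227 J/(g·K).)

c ≈ 0.632 J/(g·K)

Conservation of energy gives ΣQ = 0:
265×c×(51.8 − 309) + 219×4.18×(51.8 − 7.91) + 293×0.227×(51.8 − 7.91) = 0
-68158 c = -43097
c = -43097/-68158 ≈ 0.6323 J/(g·K)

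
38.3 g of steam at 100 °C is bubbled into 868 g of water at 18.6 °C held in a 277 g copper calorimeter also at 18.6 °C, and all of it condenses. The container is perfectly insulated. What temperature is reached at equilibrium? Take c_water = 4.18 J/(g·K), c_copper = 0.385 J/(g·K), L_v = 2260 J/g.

Heat gained plus heat lost sum to zero:
steam→water at 100 °C releases m L_v = 38.3·2260 = 86558
  condensed water 100 °C→T: 160.09(T − 100)
  original water: 3628.2(T − 18.6)
  copper cup: 277·0.385·(T − 18.6) = 106.64(T − 18.6)
3895 T = 86558 + 16009 + 69469 = 172036
T ≈ 44.17 °C (< 100 °C, so full condensation is consistent).

T_f ≈ 44.2 °C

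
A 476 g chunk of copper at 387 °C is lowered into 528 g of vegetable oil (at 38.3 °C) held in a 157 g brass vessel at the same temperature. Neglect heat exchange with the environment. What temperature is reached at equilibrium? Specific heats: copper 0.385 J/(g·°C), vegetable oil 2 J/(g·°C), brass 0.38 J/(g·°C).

Heat gained plus heat lost sum to zero:
476·0.385·(T − 387) + 528·2·(T − 38.3) + 157·0.38·(T − 38.3) = 0
183.26(T − 387) + 1056(T − 38.3) + 59.66(T − 38.3) = 0
1298.9 T = 113651
T = 113651 / 1298.9 = 87.5 °C

T_f ≈ 87.5 °C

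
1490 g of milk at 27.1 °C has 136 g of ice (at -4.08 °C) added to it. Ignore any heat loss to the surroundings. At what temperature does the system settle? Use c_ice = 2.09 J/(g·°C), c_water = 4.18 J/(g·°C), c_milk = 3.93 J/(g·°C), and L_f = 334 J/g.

T_f ≈ 17.5 °C

Energy balance with sensible and latent terms:
warm ice to 0 °C: 136×2.09×(0 − (-4.08)) = 1159.7; fusion: m_ice L_f = 136×334 = 45424; meltwater 0→T: 136×4.18×T = 568.48 T; milk: 5855.7(T − 27.1)
6424.2 T = 158689 − 46584 = 112106
T ≈ 17.45 °C. Since T > 0 °C, the all-ice-melts assumption holds.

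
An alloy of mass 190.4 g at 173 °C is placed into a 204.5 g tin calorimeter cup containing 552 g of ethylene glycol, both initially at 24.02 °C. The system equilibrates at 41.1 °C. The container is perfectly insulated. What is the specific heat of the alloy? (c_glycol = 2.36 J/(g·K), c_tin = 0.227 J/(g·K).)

Conservation of energy gives ΣQ = 0:
190.4×c×(41.1 − 173) + 552×2.36×(41.1 − 24.02) + 204.5×0.227×(41.1 − 24.02) = 0
-25114 c = -23043
c = -23043/-25114 ≈ 0.9176 J/(g·K)

c ≈ 0.918 J/(g·K)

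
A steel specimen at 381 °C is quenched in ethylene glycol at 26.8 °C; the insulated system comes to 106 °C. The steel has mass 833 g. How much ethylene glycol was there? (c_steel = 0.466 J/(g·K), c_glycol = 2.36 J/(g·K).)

m ≈ 571 g

Net heat exchanged in the isolated system is zero:
833·0.466·(106 − 381) + m·2.36·(106 − 26.8) = 0
186.91 m = 106749
m = 106749/186.91 ≈ 571.1 g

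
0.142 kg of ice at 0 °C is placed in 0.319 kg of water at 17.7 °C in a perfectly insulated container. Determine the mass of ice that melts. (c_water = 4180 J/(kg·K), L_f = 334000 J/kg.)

Heat available from the water dropping to 0 °C: 0.319·4180·17.7 = 23602 J.
Melting all 0.142 kg of ice would need 0.142·334000 = 47428 J.
Since 23602 < 47428 J, not all the ice melts; equilibrium is at 0 °C.
Mass melted = 23602/334000 ≈ 0.07066 kg.

m_melted ≈ 0.0707 kg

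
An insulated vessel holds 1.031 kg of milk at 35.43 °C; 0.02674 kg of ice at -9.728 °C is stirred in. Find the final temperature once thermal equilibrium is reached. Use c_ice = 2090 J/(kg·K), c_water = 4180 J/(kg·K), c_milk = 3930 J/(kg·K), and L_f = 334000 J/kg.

Let T be the final temperature. ΣQ_i = 0:
ice -9.728→0 °C: 0.02674·2090·9.728 = 543.66
  latent heat to melt: 0.02674·334000 = 8931.2
  warm the meltwater: 111.77 T
  milk: 4051.8(T − 35.43)
4163.6 T = 143556 − 9474.8 = 134082
T ≈ 32.20 °C — above 0 °C, consistent with complete melting.

T_f ≈ 32.2 °C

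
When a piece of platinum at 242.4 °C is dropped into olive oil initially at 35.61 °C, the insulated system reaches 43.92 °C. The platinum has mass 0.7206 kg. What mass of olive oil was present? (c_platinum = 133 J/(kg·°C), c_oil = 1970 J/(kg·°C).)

Let T be the final temperature. ΣQ_i = 0:
0.7206·133·(43.92 − 242.4) + m·1970·(43.92 − 35.61) = 0
16371 m = 19022
m = 19022/16371 ≈ 1.162 kg

m ≈ 1.16 kg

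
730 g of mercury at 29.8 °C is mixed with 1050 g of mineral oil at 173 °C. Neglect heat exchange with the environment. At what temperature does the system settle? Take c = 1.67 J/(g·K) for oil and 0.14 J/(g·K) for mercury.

T_f ≈ 165.1 °C

Setting the total heat transfer to zero:
1050*1.67*(T − 173) + 730*0.14*(T − 29.8) = 0
(1753.5 + 102.2) T = 1753.5*173 + 102.2*29.8
T ≈ 165.11 °C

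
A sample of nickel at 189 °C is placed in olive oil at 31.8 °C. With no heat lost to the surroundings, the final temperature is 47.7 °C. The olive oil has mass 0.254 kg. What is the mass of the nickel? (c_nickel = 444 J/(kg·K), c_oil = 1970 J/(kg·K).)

Conservation of energy gives ΣQ = 0:
m×444×(47.7 − 189) + 0.254×1970×(47.7 − 31.8) = 0
-62737 m = -7956
m = -7956/-62737 ≈ 0.1268 kg

m ≈ 0.127 kg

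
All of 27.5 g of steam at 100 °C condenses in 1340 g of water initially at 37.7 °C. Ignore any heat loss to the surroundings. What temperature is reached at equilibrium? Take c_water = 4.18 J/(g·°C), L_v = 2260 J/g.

Setting the total heat transfer to zero:
latent heat released on condensation: 27.5·2260 = 62150; condensed water 100 °C→T: 114.95(T − 100); original water: 5601.2(T − 37.7)
5716.1 T = 62150 + 11495 + 211165 = 284810
T ≈ 49.83 °C, under the boiling point, so the assumption holds.

T_f ≈ 49.8 °C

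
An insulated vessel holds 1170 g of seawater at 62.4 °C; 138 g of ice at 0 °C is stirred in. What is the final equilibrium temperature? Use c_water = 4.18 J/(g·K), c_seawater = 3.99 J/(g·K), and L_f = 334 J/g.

T_f ≈ 46.7 °C

Sum of m c ΔT and latent-heat terms is zero:
latent heat to melt: 138×334 = 46092
  meltwater 0→T: 138×4.18×T = 576.84 T
  seawater cools: 1170×3.99×(T − 62.4) = 4668.3(T − 62.4)
5245.1 T = 291302 − 46092 = 245210
T ≈ 46.75 °C (positive, so assuming full melt was valid).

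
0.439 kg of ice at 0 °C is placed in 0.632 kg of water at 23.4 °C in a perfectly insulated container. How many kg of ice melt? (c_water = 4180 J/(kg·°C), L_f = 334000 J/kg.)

m_melted ≈ 0.185 kg

Heat available from the water dropping to 0 °C: 0.632·4180·23.4 = 61817 J.
Fully melting the ice requires m_ice L_f = 0.439·334000 = 146626 J.
That's not enough to melt it all — equilibrium is at 0 °C with ice remaining.
Mass melted = 61817/334000 ≈ 0.1851 kg.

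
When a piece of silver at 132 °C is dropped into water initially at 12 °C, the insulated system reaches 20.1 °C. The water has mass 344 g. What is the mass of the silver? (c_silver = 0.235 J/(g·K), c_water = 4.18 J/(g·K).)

|Q_silver| = |Q_water|:
m×0.235×(132 − 20.1) = 344×4.18×(20.1 − 12)
26.3 m = 11647  ⇒  m ≈ 442.9 g

m ≈ 443 g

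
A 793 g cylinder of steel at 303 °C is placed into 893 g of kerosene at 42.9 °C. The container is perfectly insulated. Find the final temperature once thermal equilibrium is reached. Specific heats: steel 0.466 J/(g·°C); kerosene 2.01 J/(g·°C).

Heat gained plus heat lost sum to zero:
793*0.466*(T − 303) + 893*2.01*(T − 42.9) = 0
369.54(T − 303) + 1794.9(T − 42.9) = 0
2164.5 T = 188973
T = 188973/2164.5 ≈ 87.31 °C

T_f ≈ 87.3 °C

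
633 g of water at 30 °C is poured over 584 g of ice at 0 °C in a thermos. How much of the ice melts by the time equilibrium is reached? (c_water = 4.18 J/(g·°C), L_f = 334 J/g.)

m_melted ≈ 238 g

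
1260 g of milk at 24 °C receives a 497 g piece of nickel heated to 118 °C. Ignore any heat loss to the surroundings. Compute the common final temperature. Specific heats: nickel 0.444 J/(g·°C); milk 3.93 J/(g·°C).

Energy conservation, ΣQ = 0:
497·0.444·(T − 118) + 1260·3.93·(T − 24) = 0
220.67(T − 118) + 4951.8(T − 24) = 0
(220.67 + 4951.8) T = 220.67·118 + 4951.8·24
T = 144882 / 5172.5 = 28 °C

T_f ≈ 28.0 °C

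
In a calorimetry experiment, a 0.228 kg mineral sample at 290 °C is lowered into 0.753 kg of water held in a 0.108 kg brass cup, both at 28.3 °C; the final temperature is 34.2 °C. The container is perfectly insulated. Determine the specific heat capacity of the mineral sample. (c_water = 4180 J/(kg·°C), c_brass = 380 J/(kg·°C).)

c ≈ 323 J/(kg·°C)

Heat gained plus heat lost sum to zero:
0.228·c·(34.2 − 290) + 0.753·4180·(34.2 − 28.3) + 0.108·380·(34.2 − 28.3) = 0
-58.32 c = -18813
c = -18813/-58.32 ≈ 322.6 J/(kg·°C)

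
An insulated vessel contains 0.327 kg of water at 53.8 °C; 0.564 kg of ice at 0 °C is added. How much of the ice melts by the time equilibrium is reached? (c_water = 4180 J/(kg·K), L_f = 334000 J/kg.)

m_melted ≈ 0.22 kg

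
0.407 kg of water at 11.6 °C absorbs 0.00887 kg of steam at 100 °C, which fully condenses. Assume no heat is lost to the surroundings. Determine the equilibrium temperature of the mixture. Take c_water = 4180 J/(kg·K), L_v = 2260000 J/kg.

T_f ≈ 25.0 °C

Setting the total heat transfer to zero:
latent heat released on condensation: 0.00887×2260000 = 20046
  condensate cools 100→T: 0.00887×4180×(T − 100) = 37.08(T − 100)
  water warms: 0.407×4180×(T − 11.6) = 1701.3(T − 11.6)
1738.3 T = 20046 + 3707.7 + 19735 = 43488
T ≈ 25.02 °C (< 100 °C, so full condensation is consistent).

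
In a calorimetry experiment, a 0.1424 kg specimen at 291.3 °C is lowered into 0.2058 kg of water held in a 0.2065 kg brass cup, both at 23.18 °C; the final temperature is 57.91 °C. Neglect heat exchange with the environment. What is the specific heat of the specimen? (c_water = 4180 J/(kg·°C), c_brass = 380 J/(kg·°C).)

c ≈ 981 J/(kg·°C)

Energy conservation, ΣQ = 0:
0.1424·c·(57.91 − 291.3) + 0.2058·4180·(57.91 − 23.18) + 0.2065·380·(57.91 − 23.18) = 0
-33.23 c = -32602
c = -32602/-33.23 ≈ 980.9 J/(kg·°C)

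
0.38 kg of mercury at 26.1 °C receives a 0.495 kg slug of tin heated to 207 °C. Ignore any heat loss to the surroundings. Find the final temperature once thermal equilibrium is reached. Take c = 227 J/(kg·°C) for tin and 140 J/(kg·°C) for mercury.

Heat lost by the tin equals heat gained by the mercury:
0.495×227×(207 − T) = 0.38×140×(T − 26.1)
112.36(207 − T) = 53.2(T − 26.1)
165.56 T = 24648  ⇒  T ≈ 148.87 °C

T_f ≈ 148.9 °C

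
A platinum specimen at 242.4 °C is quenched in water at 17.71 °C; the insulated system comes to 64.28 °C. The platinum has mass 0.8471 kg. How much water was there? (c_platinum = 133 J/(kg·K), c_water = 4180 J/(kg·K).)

m ≈ 0.103 kg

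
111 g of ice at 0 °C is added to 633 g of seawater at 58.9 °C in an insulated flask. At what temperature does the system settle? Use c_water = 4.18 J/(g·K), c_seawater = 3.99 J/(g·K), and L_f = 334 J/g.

T_f ≈ 37.4 °C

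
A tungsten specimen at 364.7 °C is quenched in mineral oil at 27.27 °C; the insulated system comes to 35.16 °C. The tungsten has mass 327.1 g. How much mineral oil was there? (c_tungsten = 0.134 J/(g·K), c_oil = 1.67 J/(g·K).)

m ≈ 1100 g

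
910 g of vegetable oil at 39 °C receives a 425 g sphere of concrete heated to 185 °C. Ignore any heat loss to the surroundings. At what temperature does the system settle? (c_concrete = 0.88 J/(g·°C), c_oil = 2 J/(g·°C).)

|Q_concrete| = |Q_oil|:
425×0.88×(185 − T) = 910×2×(T − 39)
374(185 − T) = 1820(T − 39)
2194 T = 140170  ⇒  T ≈ 63.89 °C

T_f ≈ 63.9 °C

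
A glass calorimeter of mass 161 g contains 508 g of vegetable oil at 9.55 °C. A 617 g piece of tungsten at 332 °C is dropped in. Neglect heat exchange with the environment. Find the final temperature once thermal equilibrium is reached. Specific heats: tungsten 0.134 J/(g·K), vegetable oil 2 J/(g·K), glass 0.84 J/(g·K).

T_f ≈ 31.2 °C

Energy conservation, ΣQ = 0:
617*0.134*(T − 332) + 508*2*(T − 9.55) + 161*0.84*(T − 9.55) = 0
(82.68 + 1016 + 135.24) T = 82.68*332 + 1016*9.55 + 135.24*9.55
T = 38443/1233.9 ≈ 31.16 °C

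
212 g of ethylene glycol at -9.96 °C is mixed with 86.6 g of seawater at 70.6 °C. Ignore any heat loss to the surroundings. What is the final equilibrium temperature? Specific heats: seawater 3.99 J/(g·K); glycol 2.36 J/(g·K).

T_f ≈ 22.9 °C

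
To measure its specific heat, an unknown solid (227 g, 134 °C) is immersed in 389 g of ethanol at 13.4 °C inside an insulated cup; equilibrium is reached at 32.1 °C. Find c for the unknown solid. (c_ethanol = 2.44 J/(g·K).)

c ≈ 0.767 J/(g·K)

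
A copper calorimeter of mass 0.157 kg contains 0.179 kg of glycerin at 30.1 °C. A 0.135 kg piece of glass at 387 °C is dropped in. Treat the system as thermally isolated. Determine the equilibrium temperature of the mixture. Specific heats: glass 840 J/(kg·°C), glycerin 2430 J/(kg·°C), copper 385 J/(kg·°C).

T_f ≈ 96.6 °C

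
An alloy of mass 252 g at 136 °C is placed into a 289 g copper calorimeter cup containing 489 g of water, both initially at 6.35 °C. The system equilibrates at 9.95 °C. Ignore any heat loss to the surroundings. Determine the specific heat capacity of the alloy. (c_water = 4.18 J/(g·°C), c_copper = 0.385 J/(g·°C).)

c ≈ 0.244 J/(g·°C)

Setting the total heat transfer to zero:
252×c×(9.95 − 136) + 489×4.18×(9.95 − 6.35) + 289×0.385×(9.95 − 6.35) = 0
-31765 c = -7759
c = -7759/-31765 ≈ 0.2443 J/(g·°C)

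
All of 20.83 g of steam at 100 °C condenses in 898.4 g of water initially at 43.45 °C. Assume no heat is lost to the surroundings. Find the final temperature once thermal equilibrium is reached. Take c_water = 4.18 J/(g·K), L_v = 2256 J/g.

Energy conservation, ΣQ = 0:
latent heat released on condensation: 20.83·2256 = 46992
  condensate cools 100→T: 20.83·4.18·(T − 100) = 87.07(T − 100)
  original water: 3755.3(T − 43.45)
3842.4 T = 46992 + 8706.9 + 163168 = 218868
T ≈ 56.96 °C — below 100 °C, confirming all the steam condensed.

T_f ≈ 57.0 °C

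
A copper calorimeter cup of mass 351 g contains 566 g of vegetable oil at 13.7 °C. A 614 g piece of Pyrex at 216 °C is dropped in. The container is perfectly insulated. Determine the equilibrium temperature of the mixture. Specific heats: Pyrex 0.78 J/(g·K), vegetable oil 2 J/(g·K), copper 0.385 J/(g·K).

Taking heat into each body as positive, Σ m c ΔT = 0:
614×0.78×(T − 216) + 566×2×(T − 13.7) + 351×0.385×(T − 13.7) = 0
478.92(T − 216) + 1132(T − 13.7) + 135.13(T − 13.7) = 0
(478.92 + 1132 + 135.13) T = 478.92×216 + 1132×13.7 + 135.13×13.7
T = 120806/1746.1 ≈ 69.19 °C

T_f ≈ 69.2 °C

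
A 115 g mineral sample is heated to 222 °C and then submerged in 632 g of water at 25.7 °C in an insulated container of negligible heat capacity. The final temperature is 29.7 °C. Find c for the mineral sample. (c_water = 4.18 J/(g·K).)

c ≈ 0.478 J/(g·K)

m_s c (T_s − T_f) = m_water c_water (T_f − T_0):
115×c×(222 − 29.7) = 632×4.18×(29.7 − 25.7)
22114 c = 10567  ⇒  c ≈ 0.4778 J/(g·K)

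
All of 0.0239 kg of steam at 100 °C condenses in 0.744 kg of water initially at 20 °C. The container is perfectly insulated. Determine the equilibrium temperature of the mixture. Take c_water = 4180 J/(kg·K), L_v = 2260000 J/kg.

T_f ≈ 39.3 °C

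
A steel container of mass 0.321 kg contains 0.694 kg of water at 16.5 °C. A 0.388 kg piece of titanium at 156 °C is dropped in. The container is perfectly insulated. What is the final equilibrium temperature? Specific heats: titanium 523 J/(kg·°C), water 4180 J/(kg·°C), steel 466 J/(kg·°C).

Conservation of energy gives ΣQ = 0:
0.388×523×(T − 156) + 0.694×4180×(T − 16.5) + 0.321×466×(T − 16.5) = 0
202.92(T − 156) + 2900.9(T − 16.5) + 149.59(T − 16.5) = 0
(202.92 + 2900.9 + 149.59) T = 202.92×156 + 2900.9×16.5 + 149.59×16.5
T = 81989 / 3253.4 = 25.2 °C

T_f ≈ 25.2 °C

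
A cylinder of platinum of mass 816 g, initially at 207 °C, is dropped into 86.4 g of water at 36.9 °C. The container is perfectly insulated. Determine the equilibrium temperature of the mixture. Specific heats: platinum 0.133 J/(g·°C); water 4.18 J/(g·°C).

Net heat exchanged in the isolated system is zero:
816×0.133×(T − 207) + 86.4×4.18×(T − 36.9) = 0
469.68 T = 35792
T = 35792/469.68 ≈ 76.20 °C

T_f ≈ 76.2 °C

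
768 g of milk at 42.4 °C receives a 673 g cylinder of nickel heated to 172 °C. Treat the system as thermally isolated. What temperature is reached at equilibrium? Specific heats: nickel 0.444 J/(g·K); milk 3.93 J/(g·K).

T_f ≈ 54.1 °C

|Q_nickel| = |Q_milk|:
673*0.444*(172 − T) = 768*3.93*(T − 42.4)
298.81(172 − T) = 3018.2(T − 42.4)
3317.1 T = 179369  ⇒  T ≈ 54.07 °C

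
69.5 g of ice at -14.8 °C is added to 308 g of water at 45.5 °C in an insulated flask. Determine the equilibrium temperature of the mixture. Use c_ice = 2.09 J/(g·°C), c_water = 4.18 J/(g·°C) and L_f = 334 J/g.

T_f ≈ 21.0 °C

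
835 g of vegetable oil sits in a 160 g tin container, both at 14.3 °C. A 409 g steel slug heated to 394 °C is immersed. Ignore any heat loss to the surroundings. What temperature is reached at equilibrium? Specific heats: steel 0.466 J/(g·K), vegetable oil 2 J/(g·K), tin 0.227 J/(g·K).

T_f ≈ 52.5 °C

Setting the total heat transfer to zero:
409·0.466·(T − 394) + 835·2·(T − 14.3) + 160·0.227·(T − 14.3) = 0
190.59(T − 394) + 1670(T − 14.3) + 36.32(T − 14.3) = 0
1896.9 T = 99494
T = 99494/1896.9 ≈ 52.45 °C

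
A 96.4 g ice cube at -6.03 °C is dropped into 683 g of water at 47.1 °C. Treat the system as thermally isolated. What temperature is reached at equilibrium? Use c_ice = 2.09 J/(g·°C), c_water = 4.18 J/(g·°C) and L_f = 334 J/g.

T_f ≈ 31.0 °C

Setting the total heat transfer to zero:
warm ice to 0 °C: 96.4×2.09×(0 − (-6.03)) = 1214.9; fusion: m_ice L_f = 96.4×334 = 32198; meltwater 0→T: 96.4×4.18×T = 402.95 T; water: 2854.9(T − 47.1)
3257.9 T = 134468 − 33413 = 101055
T ≈ 31.02 °C (positive, so assuming full melt was valid).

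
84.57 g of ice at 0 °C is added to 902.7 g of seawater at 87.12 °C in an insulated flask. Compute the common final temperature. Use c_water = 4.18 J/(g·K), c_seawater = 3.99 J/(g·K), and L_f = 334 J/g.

Heat gained plus heat lost sum to zero:
melt ice: 84.57·334 = 28246
  warm the meltwater: 353.5 T
  seawater cools: 902.7·3.99·(T − 87.12) = 3601.8(T − 87.12)
3955.3 T = 313786 − 28246 = 285540
T ≈ 72.19 °C (positive, so assuming full melt was valid).

T_f ≈ 72.2 °C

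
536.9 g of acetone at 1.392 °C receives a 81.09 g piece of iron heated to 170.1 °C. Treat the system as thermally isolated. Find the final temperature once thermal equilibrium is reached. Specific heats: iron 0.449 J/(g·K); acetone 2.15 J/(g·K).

T_f ≈ 6.6 °C

Let T be the final temperature. ΣQ_i = 0:
81.09*0.449*(T − 170.1) + 536.9*2.15*(T − 1.392) = 0
1190.7 T = 7800.1
T = 7800.1 / 1190.7 = 6.55 °C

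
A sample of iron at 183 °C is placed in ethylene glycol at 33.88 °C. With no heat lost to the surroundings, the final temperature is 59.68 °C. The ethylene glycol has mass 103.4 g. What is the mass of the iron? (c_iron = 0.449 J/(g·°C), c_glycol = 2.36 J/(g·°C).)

m ≈ 114 g

Taking heat into each body as positive, Σ m c ΔT = 0:
m·0.449·(59.68 − 183) + 103.4·2.36·(59.68 − 33.88) = 0
-55.37 m = -6295.8
m = -6295.8/-55.37 ≈ 113.7 g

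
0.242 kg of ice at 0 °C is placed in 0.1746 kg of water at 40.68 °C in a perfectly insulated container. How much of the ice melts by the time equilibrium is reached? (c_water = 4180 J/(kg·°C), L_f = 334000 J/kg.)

Heat available from the water dropping to 0 °C: 0.1746×4180×40.68 = 29689 J.
To melt every bit of ice: 0.242×334000 = 80828 J.
29689 J < 80828 J, so only part of the ice melts and the system sits at 0 °C.
m_melted×334000 = 29689  ⇒  m_melted ≈ 0.08889 kg.

m_melted ≈ 0.0889 kg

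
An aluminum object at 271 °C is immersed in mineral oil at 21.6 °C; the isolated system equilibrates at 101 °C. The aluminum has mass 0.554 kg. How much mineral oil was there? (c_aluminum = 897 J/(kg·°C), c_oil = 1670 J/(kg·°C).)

m ≈ 0.637 kg

Taking heat into each body as positive, Σ m c ΔT = 0:
0.554·897·(101 − 271) + m·1670·(101 − 21.6) = 0
132598 m = 84479
m = 84479/132598 ≈ 0.6371 kg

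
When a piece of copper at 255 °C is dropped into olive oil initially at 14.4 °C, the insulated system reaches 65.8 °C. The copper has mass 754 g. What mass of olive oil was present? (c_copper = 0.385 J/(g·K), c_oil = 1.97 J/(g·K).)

Heat gained plus heat lost sum to zero:
754·0.385·(65.8 − 255) + m·1.97·(65.8 − 14.4) = 0
101.26 m = 54923
m = 54923/101.26 ≈ 542.4 g

m ≈ 542 g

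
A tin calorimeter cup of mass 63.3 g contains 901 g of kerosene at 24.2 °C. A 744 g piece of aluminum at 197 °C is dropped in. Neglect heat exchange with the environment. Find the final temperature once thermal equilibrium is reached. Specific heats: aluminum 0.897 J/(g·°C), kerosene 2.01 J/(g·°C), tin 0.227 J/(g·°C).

T_f ≈ 70.5 °C

Let T be the final temperature. ΣQ_i = 0:
744×0.897×(T − 197) + 901×2.01×(T − 24.2) + 63.3×0.227×(T − 24.2) = 0
667.37(T − 197) + 1811(T − 24.2) + 14.37(T − 24.2) = 0
2492.7 T = 175646
T ≈ 70.46 °C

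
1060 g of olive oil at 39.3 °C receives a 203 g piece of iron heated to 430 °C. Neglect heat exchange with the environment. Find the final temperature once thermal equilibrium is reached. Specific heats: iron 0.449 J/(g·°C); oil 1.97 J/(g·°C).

T_f ≈ 55.6 °C

Setting the total heat transfer to zero:
203·0.449·(T − 430) + 1060·1.97·(T − 39.3) = 0
(91.15 + 2088.2) T = 91.15·430 + 2088.2·39.3
T = 121259 / 2179.3 = 55.6 °C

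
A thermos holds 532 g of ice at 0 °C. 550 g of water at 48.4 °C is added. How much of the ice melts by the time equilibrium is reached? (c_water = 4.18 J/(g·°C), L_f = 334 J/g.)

Heat available from the water dropping to 0 °C: 550×4.18×48.4 = 111272 J.
Fully melting the ice requires m_ice L_f = 532×334 = 177688 J.
That's not enough to melt it all — equilibrium is at 0 °C with ice remaining.
Mass melted = 111272/334 ≈ 333.1 g.

m_melted ≈ 333 g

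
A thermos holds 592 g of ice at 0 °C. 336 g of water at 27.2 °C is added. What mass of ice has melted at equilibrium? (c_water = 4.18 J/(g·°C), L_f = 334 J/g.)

m_melted ≈ 114 g

Heat available from the water dropping to 0 °C: 336·4.18·27.2 = 38202 J.
Melting all 592 g of ice would need 592·334 = 197728 J.
Since 38202 < 197728 J, not all the ice melts; equilibrium is at 0 °C.
Mass melted = 38202/334 ≈ 114.4 g.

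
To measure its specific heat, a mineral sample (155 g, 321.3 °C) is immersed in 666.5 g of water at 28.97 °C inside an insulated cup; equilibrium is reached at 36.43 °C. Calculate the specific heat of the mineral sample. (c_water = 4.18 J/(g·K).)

Heat gained plus heat lost sum to zero:
155×c×(36.43 − 321.3) + 666.5×4.18×(36.43 − 28.97) = 0
-44155 c = -20783
c = -20783/-44155 ≈ 0.4707 J/(g·K)

c ≈ 0.471 J/(g·K)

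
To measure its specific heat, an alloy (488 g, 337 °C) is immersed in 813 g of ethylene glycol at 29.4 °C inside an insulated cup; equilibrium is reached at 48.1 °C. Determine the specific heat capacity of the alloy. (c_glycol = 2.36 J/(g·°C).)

c ≈ 0.254 J/(g·°C)

Heat lost by the alloy = heat gained by the glycol:
488×c×(337 − 48.1) = 813×2.36×(48.1 − 29.4)
140983 c = 35879  ⇒  c ≈ 0.2545 J/(g·°C)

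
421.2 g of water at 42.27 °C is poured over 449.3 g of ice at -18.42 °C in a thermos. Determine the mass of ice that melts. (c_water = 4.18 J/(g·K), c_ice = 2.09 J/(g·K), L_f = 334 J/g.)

m_melted ≈ 171 g

Water can give up m c ΔT = 421.2×4.18×42.27 = 74421 J before reaching 0 °C.
Warming the ice to 0 °C takes 449.3×2.09×18.42 = 17297 J, leaving 57124 J for melting.
Fully melting the ice requires m_ice L_f = 449.3×334 = 150066 J.
Since 57124 < 150066 J, not all the ice melts; equilibrium is at 0 °C.
Mass melted = 57124/334 ≈ 171 g.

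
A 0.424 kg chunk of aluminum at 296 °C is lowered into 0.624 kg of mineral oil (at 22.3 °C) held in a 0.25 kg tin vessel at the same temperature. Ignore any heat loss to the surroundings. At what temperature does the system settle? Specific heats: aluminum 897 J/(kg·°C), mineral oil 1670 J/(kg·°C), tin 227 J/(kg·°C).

T_f ≈ 92.7 °C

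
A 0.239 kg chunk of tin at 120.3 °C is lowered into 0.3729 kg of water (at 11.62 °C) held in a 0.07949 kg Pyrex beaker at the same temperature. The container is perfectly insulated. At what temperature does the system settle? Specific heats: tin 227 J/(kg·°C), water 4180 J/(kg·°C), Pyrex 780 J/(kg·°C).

Heat gained plus heat lost sum to zero:
0.239×227×(T − 120.3) + 0.3729×4180×(T − 11.62) + 0.07949×780×(T − 11.62) = 0
(54.25 + 1558.7 + 62) T = 54.25×120.3 + 1558.7×11.62 + 62×11.62
T = 25359 / 1675 = 15.1 °C

T_f ≈ 15.1 °C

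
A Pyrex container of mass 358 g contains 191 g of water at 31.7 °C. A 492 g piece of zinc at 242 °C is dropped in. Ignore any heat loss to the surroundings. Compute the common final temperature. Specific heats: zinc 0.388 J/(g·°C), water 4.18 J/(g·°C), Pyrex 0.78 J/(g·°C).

T_f ≈ 63.3 °C

Conservation of energy gives ΣQ = 0:
492·0.388·(T − 242) + 191·4.18·(T − 31.7) + 358·0.78·(T − 31.7) = 0
190.9(T − 242) + 798.38(T − 31.7) + 279.24(T − 31.7) = 0
(190.9 + 798.38 + 279.24) T = 190.9·242 + 798.38·31.7 + 279.24·31.7
T = 80357/1268.5 ≈ 63.35 °C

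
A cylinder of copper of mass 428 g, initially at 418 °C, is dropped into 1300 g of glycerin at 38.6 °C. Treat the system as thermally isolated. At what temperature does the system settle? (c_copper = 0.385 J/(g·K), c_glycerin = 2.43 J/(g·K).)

T_f ≈ 57.4 °C

Set heat shed by the hot body equal to heat absorbed by the cold body:
428×0.385×(418 − T) = 1300×2.43×(T − 38.6)
164.78(418 − T) = 3159(T − 38.6)
3323.8 T = 190815  ⇒  T ≈ 57.41 °C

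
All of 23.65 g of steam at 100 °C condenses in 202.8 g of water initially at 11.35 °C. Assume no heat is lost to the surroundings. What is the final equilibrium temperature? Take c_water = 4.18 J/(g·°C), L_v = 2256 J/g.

Energy conservation, ΣQ = 0:
steam→water at 100 °C releases m L_v = 23.65×2256 = 53354; condensed water 100 °C→T: 98.86(T − 100); water warms: 202.8×4.18×(T − 11.35) = 847.7(T − 11.35)
946.56 T = 53354 + 9885.7 + 9621.4 = 72862
T ≈ 76.98 °C — below 100 °C, confirming all the steam condensed.

T_f ≈ 77.0 °C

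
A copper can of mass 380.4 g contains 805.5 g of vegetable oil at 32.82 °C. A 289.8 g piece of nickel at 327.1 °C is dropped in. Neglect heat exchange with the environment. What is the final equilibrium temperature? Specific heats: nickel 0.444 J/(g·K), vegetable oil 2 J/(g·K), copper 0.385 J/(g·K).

T_f ≈ 52.9 °C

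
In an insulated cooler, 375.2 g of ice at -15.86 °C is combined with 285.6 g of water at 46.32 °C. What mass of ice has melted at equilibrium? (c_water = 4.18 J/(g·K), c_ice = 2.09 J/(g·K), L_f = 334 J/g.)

Water can give up m c ΔT = 285.6·4.18·46.32 = 55297 J before reaching 0 °C.
Warming the ice to 0 °C takes 375.2·2.09·15.86 = 12437 J, leaving 42860 J for melting.
Fully melting the ice requires m_ice L_f = 375.2·334 = 125317 J.
42860 J < 125317 J, so only part of the ice melts and the system sits at 0 °C.
Mass melted = 42860/334 ≈ 128.3 g.

m_melted ≈ 128 g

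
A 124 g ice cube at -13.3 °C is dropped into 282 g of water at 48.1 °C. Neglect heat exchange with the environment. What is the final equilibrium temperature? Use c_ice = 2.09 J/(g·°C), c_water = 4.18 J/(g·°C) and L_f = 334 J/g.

Setting the total heat transfer to zero:
warm ice to 0 °C: 124×2.09×(0 − (-13.3)) = 3446.8
  fusion: m_ice L_f = 124×334 = 41416
  warm the meltwater: 518.32 T
  water cools: 282×4.18×(T − 48.1) = 1178.8(T − 48.1)
1697.1 T = 56698 − 44863 = 11836
T ≈ 6.97 °C (positive, so assuming full melt was valid).

T_f ≈ 7.0 °C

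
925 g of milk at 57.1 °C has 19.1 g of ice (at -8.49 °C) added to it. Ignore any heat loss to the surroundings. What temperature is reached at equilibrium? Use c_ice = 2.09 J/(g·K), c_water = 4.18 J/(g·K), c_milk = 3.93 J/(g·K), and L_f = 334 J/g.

T_f ≈ 54.1 °C

Energy conservation, ΣQ = 0:
ice -8.49→0 °C: 19.1×2.09×8.49 = 338.91
  fusion: m_ice L_f = 19.1×334 = 6379.4
  warm the meltwater: 79.84 T
  milk: 3635.2(T − 57.1)
3715.1 T = 207573 − 6718.3 = 200854
T ≈ 54.06 °C (positive, so assuming full melt was valid).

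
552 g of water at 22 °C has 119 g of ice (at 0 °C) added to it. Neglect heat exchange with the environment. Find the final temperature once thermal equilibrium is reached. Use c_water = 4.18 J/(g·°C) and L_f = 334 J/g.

Taking heat into each body as positive, Σ m c ΔT = 0:
fusion: m_ice L_f = 119·334 = 39746
  meltwater 0→T: 119·4.18·T = 497.42 T
  water cools: 552·4.18·(T − 22) = 2307.4(T − 22)
2804.8 T = 50762 − 39746 = 11016
T ≈ 3.93 °C. Since T > 0 °C, the all-ice-melts assumption holds.

T_f ≈ 3.9 °C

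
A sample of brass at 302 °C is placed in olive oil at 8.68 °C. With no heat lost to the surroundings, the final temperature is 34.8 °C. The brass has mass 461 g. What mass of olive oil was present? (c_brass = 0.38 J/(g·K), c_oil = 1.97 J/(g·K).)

m ≈ 910 g

|Q_brass| = |Q_oil|:
461×0.38×(302 − 34.8) = m×1.97×(34.8 − 8.68)
51.46 m = 46808  ⇒  m ≈ 909.7 g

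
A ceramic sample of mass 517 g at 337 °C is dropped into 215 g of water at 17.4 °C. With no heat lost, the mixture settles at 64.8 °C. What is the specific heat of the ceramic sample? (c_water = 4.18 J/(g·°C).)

m_s c (T_s − T_f) = m_water c_water (T_f − T_0):
517·c·(337 − 64.8) = 215·4.18·(64.8 − 17.4)
140727 c = 42598  ⇒  c ≈ 0.3027 J/(g·°C)

c ≈ 0.303 J/(g·°C)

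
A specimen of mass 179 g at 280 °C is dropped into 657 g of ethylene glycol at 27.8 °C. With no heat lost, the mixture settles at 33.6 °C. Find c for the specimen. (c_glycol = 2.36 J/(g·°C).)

m_s c (T_s − T_f) = m_glycol c_glycol (T_f − T_0):
179·c·(280 − 33.6) = 657·2.36·(33.6 − 27.8)
44106 c = 8993  ⇒  c ≈ 0.2039 J/(g·°C)

c ≈ 0.204 J/(g·°C)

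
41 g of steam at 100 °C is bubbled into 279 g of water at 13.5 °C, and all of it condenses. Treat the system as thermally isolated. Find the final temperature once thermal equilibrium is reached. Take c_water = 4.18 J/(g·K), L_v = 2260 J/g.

Taking heat into each body as positive, Σ m c ΔT = 0:
condense steam: −41×2260 = −92660; condensate cools 100→T: 41×4.18×(T − 100) = 171.38(T − 100); water warms: 279×4.18×(T − 13.5) = 1166.2(T − 13.5)
1337.6 T = 92660 + 17138 + 15744 = 125542
T ≈ 93.86 °C (< 100 °C, so full condensation is consistent).

T_f ≈ 93.9 °C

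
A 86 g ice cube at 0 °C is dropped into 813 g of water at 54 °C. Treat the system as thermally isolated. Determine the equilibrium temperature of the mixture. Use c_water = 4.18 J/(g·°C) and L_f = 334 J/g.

Setting the total heat transfer to zero:
melt ice: 86·334 = 28724; warm the meltwater: 359.48 T; water: 3398.3(T − 54)
3757.8 T = 183510 − 28724 = 154786
T ≈ 41.19 °C. Since T > 0 °C, the all-ice-melts assumption holds.

T_f ≈ 41.2 °C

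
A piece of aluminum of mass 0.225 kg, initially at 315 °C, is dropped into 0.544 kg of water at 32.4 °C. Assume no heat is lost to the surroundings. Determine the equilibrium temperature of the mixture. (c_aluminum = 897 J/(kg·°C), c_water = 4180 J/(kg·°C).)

T_f ≈ 55.4 °C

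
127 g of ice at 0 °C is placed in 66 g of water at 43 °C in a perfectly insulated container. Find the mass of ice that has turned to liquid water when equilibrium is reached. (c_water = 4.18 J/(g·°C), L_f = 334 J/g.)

m_melted ≈ 35.5 g

Water can give up m c ΔT = 66·4.18·43 = 11863 J before reaching 0 °C.
Fully melting the ice requires m_ice L_f = 127·334 = 42418 J.
11863 J < 42418 J, so only part of the ice melts and the system sits at 0 °C.
m_melted·334 = 11863  ⇒  m_melted ≈ 35.52 g.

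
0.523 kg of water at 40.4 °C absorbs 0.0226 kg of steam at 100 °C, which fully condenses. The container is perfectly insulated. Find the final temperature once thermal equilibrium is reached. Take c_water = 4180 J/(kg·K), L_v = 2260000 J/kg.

T_f ≈ 65.3 °C

Taking heat into each body as positive, Σ m c ΔT = 0:
steam→water at 100 °C releases m L_v = 0.0226·2260000 = 51076
  condensate cools 100→T: 0.0226·4180·(T − 100) = 94.47(T − 100)
  water warms: 0.523·4180·(T − 40.4) = 2186.1(T − 40.4)
2280.6 T = 51076 + 9446.8 + 88320 = 148843
T ≈ 65.26 °C — below 100 °C, confirming all the steam condensed.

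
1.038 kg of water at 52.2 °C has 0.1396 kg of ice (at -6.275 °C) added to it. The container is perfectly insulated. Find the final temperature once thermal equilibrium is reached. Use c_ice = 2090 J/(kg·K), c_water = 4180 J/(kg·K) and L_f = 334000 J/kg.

T_f ≈ 36.2 °C

Energy balance with sensible and latent terms:
warm ice to 0 °C: 0.1396·2090·(0 − (-6.275)) = 1830.8
  melt ice: 0.1396·334000 = 46626
  meltwater 0→T: 0.1396·4180·T = 583.53 T
  water cools: 1.038·4180·(T − 52.2) = 4338.8(T − 52.2)
4922.4 T = 226487 − 48457 = 178030
T ≈ 36.17 °C — above 0 °C, consistent with complete melting.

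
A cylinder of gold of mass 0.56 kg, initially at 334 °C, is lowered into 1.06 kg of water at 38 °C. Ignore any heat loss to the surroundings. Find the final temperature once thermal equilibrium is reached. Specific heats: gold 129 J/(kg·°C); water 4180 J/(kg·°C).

T_f ≈ 42.7 °C

Taking heat into each body as positive, Σ m c ΔT = 0:
0.56×129×(T − 334) + 1.06×4180×(T − 38) = 0
(72.24 + 4430.8) T = 72.24×334 + 4430.8×38
T ≈ 42.75 °C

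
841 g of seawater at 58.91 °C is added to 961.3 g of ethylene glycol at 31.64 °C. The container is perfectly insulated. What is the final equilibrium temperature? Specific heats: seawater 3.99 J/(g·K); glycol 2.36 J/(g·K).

Energy conservation, ΣQ = 0:
841×3.99×(T − 58.91) + 961.3×2.36×(T − 31.64) = 0
3355.6(T − 58.91) + 2268.7(T − 31.64) = 0
(3355.6 + 2268.7) T = 3355.6×58.91 + 2268.7×31.64
T = 269458 / 5624.3 = 47.9 °C

T_f ≈ 47.9 °C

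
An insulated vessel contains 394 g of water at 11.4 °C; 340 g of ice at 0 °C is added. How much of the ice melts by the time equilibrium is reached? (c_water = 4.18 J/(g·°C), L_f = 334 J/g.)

m_melted ≈ 56.2 g

Cooling the water to 0 °C releases 394·4.18·11.4 = 18775 J.
To melt every bit of ice: 340·334 = 113560 J.
Since 18775 < 113560 J, not all the ice melts; equilibrium is at 0 °C.
m_melted·334 = 18775  ⇒  m_melted ≈ 56.21 g.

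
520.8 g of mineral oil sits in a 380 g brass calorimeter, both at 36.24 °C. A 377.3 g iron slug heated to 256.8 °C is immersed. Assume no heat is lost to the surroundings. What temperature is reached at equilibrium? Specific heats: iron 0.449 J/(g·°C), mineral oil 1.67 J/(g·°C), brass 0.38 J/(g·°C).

T_f ≈ 67.8 °C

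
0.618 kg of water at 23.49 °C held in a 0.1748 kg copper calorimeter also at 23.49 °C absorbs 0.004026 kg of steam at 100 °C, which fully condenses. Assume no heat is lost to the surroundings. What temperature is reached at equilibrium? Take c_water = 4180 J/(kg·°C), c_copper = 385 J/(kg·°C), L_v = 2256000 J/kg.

Let T be the final temperature. ΣQ_i = 0:
steam→water at 100 °C releases m L_v = 0.004026·2256000 = 9082.7; condensed water 100 °C→T: 16.83(T − 100); water warms: 0.618·4180·(T − 23.49) = 2583.2(T − 23.49); cup: 67.3(T − 23.49)
2667.4 T = 9082.7 + 1682.9 + 62261 = 73027
T ≈ 27.38 °C — below 100 °C, confirming all the steam condensed.

T_f ≈ 27.4 °C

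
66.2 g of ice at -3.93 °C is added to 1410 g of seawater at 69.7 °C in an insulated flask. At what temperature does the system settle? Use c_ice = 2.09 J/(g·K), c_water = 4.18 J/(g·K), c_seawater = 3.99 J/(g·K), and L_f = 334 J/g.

T_f ≈ 62.6 °C

Let T be the final temperature. ΣQ_i = 0:
warm ice to 0 °C: 66.2·2.09·(0 − (-3.93)) = 543.75; melt ice: 66.2·334 = 22111; warm the meltwater: 276.72 T; seawater cools: 1410·3.99·(T − 69.7) = 5625.9(T − 69.7)
5902.6 T = 392125 − 22655 = 369471
T ≈ 62.59 °C — above 0 °C, consistent with complete melting.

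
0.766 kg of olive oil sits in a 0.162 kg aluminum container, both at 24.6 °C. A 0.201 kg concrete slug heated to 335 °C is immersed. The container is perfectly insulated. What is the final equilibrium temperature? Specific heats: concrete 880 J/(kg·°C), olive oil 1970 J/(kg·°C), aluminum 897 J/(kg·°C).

Heat gained plus heat lost sum to zero:
0.201*880*(T − 335) + 0.766*1970*(T − 24.6) + 0.162*897*(T − 24.6) = 0
176.88(T − 335) + 1509(T − 24.6) + 145.31(T − 24.6) = 0
(176.88 + 1509 + 145.31) T = 176.88*335 + 1509*24.6 + 145.31*24.6
T = 99951 / 1831.2 = 54.6 °C

T_f ≈ 54.6 °C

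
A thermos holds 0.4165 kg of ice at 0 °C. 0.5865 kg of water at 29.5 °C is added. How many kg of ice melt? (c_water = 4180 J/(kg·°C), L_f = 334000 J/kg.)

Heat available from the water dropping to 0 °C: 0.5865×4180×29.5 = 72321 J.
To melt every bit of ice: 0.4165×334000 = 139111 J.
Since 72321 < 139111 J, not all the ice melts; equilibrium is at 0 °C.
Mass melted = 72321/334000 ≈ 0.2165 kg.

m_melted ≈ 0.217 kg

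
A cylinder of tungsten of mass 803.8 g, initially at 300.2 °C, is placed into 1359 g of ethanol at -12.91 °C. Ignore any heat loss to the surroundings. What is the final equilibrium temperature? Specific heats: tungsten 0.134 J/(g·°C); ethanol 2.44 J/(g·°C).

T_f is the heat-capacity-weighted average of the initial temperatures:
T_f = (107.71*300.2 + 3316*(-12.91)) / (107.71 + 3316)
    = -10475 / 3423.7 ≈ -3.06 °C

T_f ≈ -3.1 °C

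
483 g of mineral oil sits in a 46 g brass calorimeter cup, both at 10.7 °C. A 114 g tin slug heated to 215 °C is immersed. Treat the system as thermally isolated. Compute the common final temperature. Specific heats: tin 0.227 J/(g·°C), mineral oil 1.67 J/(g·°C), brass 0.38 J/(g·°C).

T_f ≈ 16.9 °C

Heat gained plus heat lost sum to zero:
114*0.227*(T − 215) + 483*1.67*(T − 10.7) + 46*0.38*(T − 10.7) = 0
(25.88 + 806.61 + 17.48) T = 25.88*215 + 806.61*10.7 + 17.48*10.7
T = 14382 / 849.97 = 16.9 °C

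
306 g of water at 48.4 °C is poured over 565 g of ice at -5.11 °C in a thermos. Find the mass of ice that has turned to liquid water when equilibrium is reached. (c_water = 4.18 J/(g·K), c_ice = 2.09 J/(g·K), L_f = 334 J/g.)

m_melted ≈ 167 g

Heat available from the water dropping to 0 °C: 306×4.18×48.4 = 61907 J.
Warming the ice to 0 °C takes 565×2.09×5.11 = 6034.1 J, leaving 55873 J for melting.
Fully melting the ice requires m_ice L_f = 565×334 = 188710 J.
That's not enough to melt it all — equilibrium is at 0 °C with ice remaining.
m_melt = 55873 / L_f = 167.3 g.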